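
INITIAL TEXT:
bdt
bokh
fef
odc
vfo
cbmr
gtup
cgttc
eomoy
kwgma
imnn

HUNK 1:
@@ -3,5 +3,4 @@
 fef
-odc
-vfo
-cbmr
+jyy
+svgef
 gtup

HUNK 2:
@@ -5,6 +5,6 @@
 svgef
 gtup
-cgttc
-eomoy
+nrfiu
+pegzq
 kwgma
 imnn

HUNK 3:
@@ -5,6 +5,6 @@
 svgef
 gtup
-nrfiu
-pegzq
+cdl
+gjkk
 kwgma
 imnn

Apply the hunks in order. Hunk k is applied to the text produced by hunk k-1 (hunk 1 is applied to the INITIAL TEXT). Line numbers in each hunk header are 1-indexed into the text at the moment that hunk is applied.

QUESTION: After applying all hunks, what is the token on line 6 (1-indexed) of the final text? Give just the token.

Hunk 1: at line 3 remove [odc,vfo,cbmr] add [jyy,svgef] -> 10 lines: bdt bokh fef jyy svgef gtup cgttc eomoy kwgma imnn
Hunk 2: at line 5 remove [cgttc,eomoy] add [nrfiu,pegzq] -> 10 lines: bdt bokh fef jyy svgef gtup nrfiu pegzq kwgma imnn
Hunk 3: at line 5 remove [nrfiu,pegzq] add [cdl,gjkk] -> 10 lines: bdt bokh fef jyy svgef gtup cdl gjkk kwgma imnn
Final line 6: gtup

Answer: gtup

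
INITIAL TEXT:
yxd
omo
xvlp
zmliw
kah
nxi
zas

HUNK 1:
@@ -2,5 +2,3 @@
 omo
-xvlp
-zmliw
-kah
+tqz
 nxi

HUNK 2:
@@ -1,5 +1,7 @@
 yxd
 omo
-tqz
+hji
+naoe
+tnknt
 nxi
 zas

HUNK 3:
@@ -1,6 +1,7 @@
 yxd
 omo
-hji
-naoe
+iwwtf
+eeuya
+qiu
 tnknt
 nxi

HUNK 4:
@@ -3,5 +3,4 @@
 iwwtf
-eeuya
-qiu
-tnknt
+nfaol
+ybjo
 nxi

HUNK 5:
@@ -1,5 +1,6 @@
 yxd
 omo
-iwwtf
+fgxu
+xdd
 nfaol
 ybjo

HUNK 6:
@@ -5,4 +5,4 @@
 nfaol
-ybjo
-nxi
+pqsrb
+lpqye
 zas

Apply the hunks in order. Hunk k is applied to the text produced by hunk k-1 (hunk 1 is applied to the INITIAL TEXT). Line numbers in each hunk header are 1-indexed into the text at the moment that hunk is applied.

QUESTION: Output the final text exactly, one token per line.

Answer: yxd
omo
fgxu
xdd
nfaol
pqsrb
lpqye
zas

Derivation:
Hunk 1: at line 2 remove [xvlp,zmliw,kah] add [tqz] -> 5 lines: yxd omo tqz nxi zas
Hunk 2: at line 1 remove [tqz] add [hji,naoe,tnknt] -> 7 lines: yxd omo hji naoe tnknt nxi zas
Hunk 3: at line 1 remove [hji,naoe] add [iwwtf,eeuya,qiu] -> 8 lines: yxd omo iwwtf eeuya qiu tnknt nxi zas
Hunk 4: at line 3 remove [eeuya,qiu,tnknt] add [nfaol,ybjo] -> 7 lines: yxd omo iwwtf nfaol ybjo nxi zas
Hunk 5: at line 1 remove [iwwtf] add [fgxu,xdd] -> 8 lines: yxd omo fgxu xdd nfaol ybjo nxi zas
Hunk 6: at line 5 remove [ybjo,nxi] add [pqsrb,lpqye] -> 8 lines: yxd omo fgxu xdd nfaol pqsrb lpqye zas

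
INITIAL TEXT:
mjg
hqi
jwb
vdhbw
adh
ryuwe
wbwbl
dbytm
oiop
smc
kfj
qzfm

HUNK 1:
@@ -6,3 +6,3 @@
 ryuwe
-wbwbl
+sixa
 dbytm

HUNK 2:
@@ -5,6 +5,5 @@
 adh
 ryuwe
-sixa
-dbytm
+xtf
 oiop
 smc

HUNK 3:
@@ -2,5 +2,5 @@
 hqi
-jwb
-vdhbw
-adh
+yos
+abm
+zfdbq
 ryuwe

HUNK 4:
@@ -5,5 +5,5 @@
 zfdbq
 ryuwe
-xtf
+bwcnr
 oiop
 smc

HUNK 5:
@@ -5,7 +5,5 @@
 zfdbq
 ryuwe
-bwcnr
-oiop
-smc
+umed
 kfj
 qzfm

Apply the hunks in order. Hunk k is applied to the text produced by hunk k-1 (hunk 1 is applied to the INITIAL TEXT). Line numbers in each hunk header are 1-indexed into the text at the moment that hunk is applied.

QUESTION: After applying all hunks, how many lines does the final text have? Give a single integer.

Hunk 1: at line 6 remove [wbwbl] add [sixa] -> 12 lines: mjg hqi jwb vdhbw adh ryuwe sixa dbytm oiop smc kfj qzfm
Hunk 2: at line 5 remove [sixa,dbytm] add [xtf] -> 11 lines: mjg hqi jwb vdhbw adh ryuwe xtf oiop smc kfj qzfm
Hunk 3: at line 2 remove [jwb,vdhbw,adh] add [yos,abm,zfdbq] -> 11 lines: mjg hqi yos abm zfdbq ryuwe xtf oiop smc kfj qzfm
Hunk 4: at line 5 remove [xtf] add [bwcnr] -> 11 lines: mjg hqi yos abm zfdbq ryuwe bwcnr oiop smc kfj qzfm
Hunk 5: at line 5 remove [bwcnr,oiop,smc] add [umed] -> 9 lines: mjg hqi yos abm zfdbq ryuwe umed kfj qzfm
Final line count: 9

Answer: 9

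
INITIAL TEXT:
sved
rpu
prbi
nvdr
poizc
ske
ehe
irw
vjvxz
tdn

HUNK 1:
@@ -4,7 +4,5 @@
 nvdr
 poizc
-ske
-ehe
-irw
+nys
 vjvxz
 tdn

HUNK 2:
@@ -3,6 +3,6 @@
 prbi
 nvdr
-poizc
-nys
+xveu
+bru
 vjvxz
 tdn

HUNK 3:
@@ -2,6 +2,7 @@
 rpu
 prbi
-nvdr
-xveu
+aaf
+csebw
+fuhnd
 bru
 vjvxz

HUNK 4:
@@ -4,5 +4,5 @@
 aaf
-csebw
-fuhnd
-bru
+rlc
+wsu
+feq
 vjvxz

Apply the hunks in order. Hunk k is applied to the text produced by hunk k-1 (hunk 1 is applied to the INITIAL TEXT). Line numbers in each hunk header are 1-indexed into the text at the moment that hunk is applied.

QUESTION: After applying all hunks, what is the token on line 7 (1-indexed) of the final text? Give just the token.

Hunk 1: at line 4 remove [ske,ehe,irw] add [nys] -> 8 lines: sved rpu prbi nvdr poizc nys vjvxz tdn
Hunk 2: at line 3 remove [poizc,nys] add [xveu,bru] -> 8 lines: sved rpu prbi nvdr xveu bru vjvxz tdn
Hunk 3: at line 2 remove [nvdr,xveu] add [aaf,csebw,fuhnd] -> 9 lines: sved rpu prbi aaf csebw fuhnd bru vjvxz tdn
Hunk 4: at line 4 remove [csebw,fuhnd,bru] add [rlc,wsu,feq] -> 9 lines: sved rpu prbi aaf rlc wsu feq vjvxz tdn
Final line 7: feq

Answer: feq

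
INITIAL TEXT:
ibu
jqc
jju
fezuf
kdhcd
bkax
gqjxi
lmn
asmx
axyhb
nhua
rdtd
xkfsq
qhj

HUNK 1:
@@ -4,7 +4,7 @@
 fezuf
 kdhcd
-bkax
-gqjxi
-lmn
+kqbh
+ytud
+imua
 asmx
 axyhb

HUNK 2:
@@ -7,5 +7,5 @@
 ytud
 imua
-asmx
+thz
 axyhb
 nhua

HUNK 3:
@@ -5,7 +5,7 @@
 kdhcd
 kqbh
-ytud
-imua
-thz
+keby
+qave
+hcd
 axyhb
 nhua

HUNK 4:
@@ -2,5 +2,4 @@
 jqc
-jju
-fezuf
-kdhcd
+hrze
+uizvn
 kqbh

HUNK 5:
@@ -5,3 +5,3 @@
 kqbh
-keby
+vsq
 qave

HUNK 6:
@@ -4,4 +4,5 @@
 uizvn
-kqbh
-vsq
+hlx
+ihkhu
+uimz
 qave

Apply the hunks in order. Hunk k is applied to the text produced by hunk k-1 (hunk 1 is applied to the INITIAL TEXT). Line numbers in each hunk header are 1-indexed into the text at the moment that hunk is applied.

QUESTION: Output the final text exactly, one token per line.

Hunk 1: at line 4 remove [bkax,gqjxi,lmn] add [kqbh,ytud,imua] -> 14 lines: ibu jqc jju fezuf kdhcd kqbh ytud imua asmx axyhb nhua rdtd xkfsq qhj
Hunk 2: at line 7 remove [asmx] add [thz] -> 14 lines: ibu jqc jju fezuf kdhcd kqbh ytud imua thz axyhb nhua rdtd xkfsq qhj
Hunk 3: at line 5 remove [ytud,imua,thz] add [keby,qave,hcd] -> 14 lines: ibu jqc jju fezuf kdhcd kqbh keby qave hcd axyhb nhua rdtd xkfsq qhj
Hunk 4: at line 2 remove [jju,fezuf,kdhcd] add [hrze,uizvn] -> 13 lines: ibu jqc hrze uizvn kqbh keby qave hcd axyhb nhua rdtd xkfsq qhj
Hunk 5: at line 5 remove [keby] add [vsq] -> 13 lines: ibu jqc hrze uizvn kqbh vsq qave hcd axyhb nhua rdtd xkfsq qhj
Hunk 6: at line 4 remove [kqbh,vsq] add [hlx,ihkhu,uimz] -> 14 lines: ibu jqc hrze uizvn hlx ihkhu uimz qave hcd axyhb nhua rdtd xkfsq qhj

Answer: ibu
jqc
hrze
uizvn
hlx
ihkhu
uimz
qave
hcd
axyhb
nhua
rdtd
xkfsq
qhj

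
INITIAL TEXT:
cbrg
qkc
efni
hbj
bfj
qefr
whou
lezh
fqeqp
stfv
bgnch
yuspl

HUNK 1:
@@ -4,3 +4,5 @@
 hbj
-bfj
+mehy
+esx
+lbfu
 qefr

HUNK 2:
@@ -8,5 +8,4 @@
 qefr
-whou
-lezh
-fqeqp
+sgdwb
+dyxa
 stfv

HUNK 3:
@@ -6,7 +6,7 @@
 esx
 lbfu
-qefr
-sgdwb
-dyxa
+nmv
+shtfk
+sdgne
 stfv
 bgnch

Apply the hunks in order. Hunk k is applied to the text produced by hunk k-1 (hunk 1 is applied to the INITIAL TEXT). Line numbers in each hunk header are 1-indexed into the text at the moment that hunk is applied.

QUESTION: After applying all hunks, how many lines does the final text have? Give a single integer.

Hunk 1: at line 4 remove [bfj] add [mehy,esx,lbfu] -> 14 lines: cbrg qkc efni hbj mehy esx lbfu qefr whou lezh fqeqp stfv bgnch yuspl
Hunk 2: at line 8 remove [whou,lezh,fqeqp] add [sgdwb,dyxa] -> 13 lines: cbrg qkc efni hbj mehy esx lbfu qefr sgdwb dyxa stfv bgnch yuspl
Hunk 3: at line 6 remove [qefr,sgdwb,dyxa] add [nmv,shtfk,sdgne] -> 13 lines: cbrg qkc efni hbj mehy esx lbfu nmv shtfk sdgne stfv bgnch yuspl
Final line count: 13

Answer: 13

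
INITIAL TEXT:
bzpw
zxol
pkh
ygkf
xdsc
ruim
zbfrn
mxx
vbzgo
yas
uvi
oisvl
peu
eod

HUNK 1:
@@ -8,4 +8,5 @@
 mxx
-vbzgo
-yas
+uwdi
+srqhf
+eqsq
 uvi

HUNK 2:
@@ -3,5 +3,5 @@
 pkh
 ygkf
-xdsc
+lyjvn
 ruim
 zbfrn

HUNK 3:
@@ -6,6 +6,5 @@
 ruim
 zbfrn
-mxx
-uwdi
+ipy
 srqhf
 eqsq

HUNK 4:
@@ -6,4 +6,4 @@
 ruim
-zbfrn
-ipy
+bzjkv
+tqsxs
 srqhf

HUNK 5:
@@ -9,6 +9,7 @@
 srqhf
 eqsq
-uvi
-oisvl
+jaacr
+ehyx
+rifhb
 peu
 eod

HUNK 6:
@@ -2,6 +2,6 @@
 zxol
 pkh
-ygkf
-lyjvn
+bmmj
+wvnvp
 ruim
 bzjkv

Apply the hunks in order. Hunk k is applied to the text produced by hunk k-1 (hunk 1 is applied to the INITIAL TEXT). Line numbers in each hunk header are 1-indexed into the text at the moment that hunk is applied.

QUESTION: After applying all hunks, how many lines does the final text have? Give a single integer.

Answer: 15

Derivation:
Hunk 1: at line 8 remove [vbzgo,yas] add [uwdi,srqhf,eqsq] -> 15 lines: bzpw zxol pkh ygkf xdsc ruim zbfrn mxx uwdi srqhf eqsq uvi oisvl peu eod
Hunk 2: at line 3 remove [xdsc] add [lyjvn] -> 15 lines: bzpw zxol pkh ygkf lyjvn ruim zbfrn mxx uwdi srqhf eqsq uvi oisvl peu eod
Hunk 3: at line 6 remove [mxx,uwdi] add [ipy] -> 14 lines: bzpw zxol pkh ygkf lyjvn ruim zbfrn ipy srqhf eqsq uvi oisvl peu eod
Hunk 4: at line 6 remove [zbfrn,ipy] add [bzjkv,tqsxs] -> 14 lines: bzpw zxol pkh ygkf lyjvn ruim bzjkv tqsxs srqhf eqsq uvi oisvl peu eod
Hunk 5: at line 9 remove [uvi,oisvl] add [jaacr,ehyx,rifhb] -> 15 lines: bzpw zxol pkh ygkf lyjvn ruim bzjkv tqsxs srqhf eqsq jaacr ehyx rifhb peu eod
Hunk 6: at line 2 remove [ygkf,lyjvn] add [bmmj,wvnvp] -> 15 lines: bzpw zxol pkh bmmj wvnvp ruim bzjkv tqsxs srqhf eqsq jaacr ehyx rifhb peu eod
Final line count: 15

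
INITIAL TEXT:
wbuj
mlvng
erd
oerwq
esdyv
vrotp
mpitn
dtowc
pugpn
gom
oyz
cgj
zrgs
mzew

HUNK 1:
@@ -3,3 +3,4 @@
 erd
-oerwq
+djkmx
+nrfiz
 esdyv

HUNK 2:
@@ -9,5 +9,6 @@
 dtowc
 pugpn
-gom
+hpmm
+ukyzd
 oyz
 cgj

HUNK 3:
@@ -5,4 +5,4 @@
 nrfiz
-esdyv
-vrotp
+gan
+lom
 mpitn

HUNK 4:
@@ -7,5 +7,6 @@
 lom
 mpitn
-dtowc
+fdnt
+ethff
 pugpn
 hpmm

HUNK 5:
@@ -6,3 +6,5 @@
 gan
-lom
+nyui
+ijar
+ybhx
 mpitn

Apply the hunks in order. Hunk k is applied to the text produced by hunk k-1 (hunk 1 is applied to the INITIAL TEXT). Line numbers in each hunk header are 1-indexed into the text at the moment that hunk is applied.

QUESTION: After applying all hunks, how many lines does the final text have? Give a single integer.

Answer: 19

Derivation:
Hunk 1: at line 3 remove [oerwq] add [djkmx,nrfiz] -> 15 lines: wbuj mlvng erd djkmx nrfiz esdyv vrotp mpitn dtowc pugpn gom oyz cgj zrgs mzew
Hunk 2: at line 9 remove [gom] add [hpmm,ukyzd] -> 16 lines: wbuj mlvng erd djkmx nrfiz esdyv vrotp mpitn dtowc pugpn hpmm ukyzd oyz cgj zrgs mzew
Hunk 3: at line 5 remove [esdyv,vrotp] add [gan,lom] -> 16 lines: wbuj mlvng erd djkmx nrfiz gan lom mpitn dtowc pugpn hpmm ukyzd oyz cgj zrgs mzew
Hunk 4: at line 7 remove [dtowc] add [fdnt,ethff] -> 17 lines: wbuj mlvng erd djkmx nrfiz gan lom mpitn fdnt ethff pugpn hpmm ukyzd oyz cgj zrgs mzew
Hunk 5: at line 6 remove [lom] add [nyui,ijar,ybhx] -> 19 lines: wbuj mlvng erd djkmx nrfiz gan nyui ijar ybhx mpitn fdnt ethff pugpn hpmm ukyzd oyz cgj zrgs mzew
Final line count: 19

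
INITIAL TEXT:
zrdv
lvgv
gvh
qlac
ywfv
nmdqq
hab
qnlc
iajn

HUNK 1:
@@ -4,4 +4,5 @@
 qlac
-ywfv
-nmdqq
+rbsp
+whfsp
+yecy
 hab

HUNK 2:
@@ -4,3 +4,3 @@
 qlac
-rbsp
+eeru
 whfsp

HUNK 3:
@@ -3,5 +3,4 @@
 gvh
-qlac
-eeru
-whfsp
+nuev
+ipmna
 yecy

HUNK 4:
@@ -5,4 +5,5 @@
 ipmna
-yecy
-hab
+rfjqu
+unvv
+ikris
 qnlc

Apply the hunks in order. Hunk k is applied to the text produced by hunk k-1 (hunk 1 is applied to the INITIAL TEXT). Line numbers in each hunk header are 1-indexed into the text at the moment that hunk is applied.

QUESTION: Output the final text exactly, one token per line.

Hunk 1: at line 4 remove [ywfv,nmdqq] add [rbsp,whfsp,yecy] -> 10 lines: zrdv lvgv gvh qlac rbsp whfsp yecy hab qnlc iajn
Hunk 2: at line 4 remove [rbsp] add [eeru] -> 10 lines: zrdv lvgv gvh qlac eeru whfsp yecy hab qnlc iajn
Hunk 3: at line 3 remove [qlac,eeru,whfsp] add [nuev,ipmna] -> 9 lines: zrdv lvgv gvh nuev ipmna yecy hab qnlc iajn
Hunk 4: at line 5 remove [yecy,hab] add [rfjqu,unvv,ikris] -> 10 lines: zrdv lvgv gvh nuev ipmna rfjqu unvv ikris qnlc iajn

Answer: zrdv
lvgv
gvh
nuev
ipmna
rfjqu
unvv
ikris
qnlc
iajn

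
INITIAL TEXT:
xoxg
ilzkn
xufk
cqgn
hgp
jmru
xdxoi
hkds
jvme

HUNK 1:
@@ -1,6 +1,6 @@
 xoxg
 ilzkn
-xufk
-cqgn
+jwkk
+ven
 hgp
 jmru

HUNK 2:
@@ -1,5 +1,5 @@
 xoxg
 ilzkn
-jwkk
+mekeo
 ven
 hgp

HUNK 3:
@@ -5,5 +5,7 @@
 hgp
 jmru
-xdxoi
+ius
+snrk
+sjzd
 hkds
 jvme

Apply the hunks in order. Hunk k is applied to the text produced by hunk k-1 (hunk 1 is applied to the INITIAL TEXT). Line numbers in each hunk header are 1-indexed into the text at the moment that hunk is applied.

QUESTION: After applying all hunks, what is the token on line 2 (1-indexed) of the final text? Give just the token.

Answer: ilzkn

Derivation:
Hunk 1: at line 1 remove [xufk,cqgn] add [jwkk,ven] -> 9 lines: xoxg ilzkn jwkk ven hgp jmru xdxoi hkds jvme
Hunk 2: at line 1 remove [jwkk] add [mekeo] -> 9 lines: xoxg ilzkn mekeo ven hgp jmru xdxoi hkds jvme
Hunk 3: at line 5 remove [xdxoi] add [ius,snrk,sjzd] -> 11 lines: xoxg ilzkn mekeo ven hgp jmru ius snrk sjzd hkds jvme
Final line 2: ilzkn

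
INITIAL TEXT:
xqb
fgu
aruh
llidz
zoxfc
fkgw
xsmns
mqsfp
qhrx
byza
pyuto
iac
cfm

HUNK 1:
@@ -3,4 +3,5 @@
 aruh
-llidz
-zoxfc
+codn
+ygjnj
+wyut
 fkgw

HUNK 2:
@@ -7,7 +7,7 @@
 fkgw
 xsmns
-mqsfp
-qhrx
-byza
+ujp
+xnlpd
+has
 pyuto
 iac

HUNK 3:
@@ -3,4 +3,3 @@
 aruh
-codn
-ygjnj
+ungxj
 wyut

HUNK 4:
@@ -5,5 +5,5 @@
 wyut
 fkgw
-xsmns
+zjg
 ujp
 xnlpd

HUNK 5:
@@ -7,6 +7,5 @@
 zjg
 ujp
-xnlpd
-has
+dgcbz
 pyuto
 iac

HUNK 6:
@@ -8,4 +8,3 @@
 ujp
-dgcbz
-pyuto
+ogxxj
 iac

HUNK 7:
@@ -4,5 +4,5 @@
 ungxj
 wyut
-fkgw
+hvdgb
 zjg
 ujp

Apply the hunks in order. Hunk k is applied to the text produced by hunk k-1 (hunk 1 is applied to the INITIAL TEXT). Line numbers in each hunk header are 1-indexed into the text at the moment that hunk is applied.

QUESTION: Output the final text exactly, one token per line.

Answer: xqb
fgu
aruh
ungxj
wyut
hvdgb
zjg
ujp
ogxxj
iac
cfm

Derivation:
Hunk 1: at line 3 remove [llidz,zoxfc] add [codn,ygjnj,wyut] -> 14 lines: xqb fgu aruh codn ygjnj wyut fkgw xsmns mqsfp qhrx byza pyuto iac cfm
Hunk 2: at line 7 remove [mqsfp,qhrx,byza] add [ujp,xnlpd,has] -> 14 lines: xqb fgu aruh codn ygjnj wyut fkgw xsmns ujp xnlpd has pyuto iac cfm
Hunk 3: at line 3 remove [codn,ygjnj] add [ungxj] -> 13 lines: xqb fgu aruh ungxj wyut fkgw xsmns ujp xnlpd has pyuto iac cfm
Hunk 4: at line 5 remove [xsmns] add [zjg] -> 13 lines: xqb fgu aruh ungxj wyut fkgw zjg ujp xnlpd has pyuto iac cfm
Hunk 5: at line 7 remove [xnlpd,has] add [dgcbz] -> 12 lines: xqb fgu aruh ungxj wyut fkgw zjg ujp dgcbz pyuto iac cfm
Hunk 6: at line 8 remove [dgcbz,pyuto] add [ogxxj] -> 11 lines: xqb fgu aruh ungxj wyut fkgw zjg ujp ogxxj iac cfm
Hunk 7: at line 4 remove [fkgw] add [hvdgb] -> 11 lines: xqb fgu aruh ungxj wyut hvdgb zjg ujp ogxxj iac cfm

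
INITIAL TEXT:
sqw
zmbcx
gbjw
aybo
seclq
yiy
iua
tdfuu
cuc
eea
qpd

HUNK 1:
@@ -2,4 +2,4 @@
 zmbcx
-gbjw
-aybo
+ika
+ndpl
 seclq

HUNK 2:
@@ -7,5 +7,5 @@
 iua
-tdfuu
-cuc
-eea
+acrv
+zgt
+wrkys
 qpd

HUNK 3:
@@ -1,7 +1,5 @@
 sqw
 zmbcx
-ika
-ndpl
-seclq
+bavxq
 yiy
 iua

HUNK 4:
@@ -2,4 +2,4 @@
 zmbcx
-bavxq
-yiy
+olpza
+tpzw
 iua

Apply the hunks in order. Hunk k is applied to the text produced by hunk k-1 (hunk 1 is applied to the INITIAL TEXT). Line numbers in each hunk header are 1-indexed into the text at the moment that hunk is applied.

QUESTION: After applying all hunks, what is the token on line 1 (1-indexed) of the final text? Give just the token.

Answer: sqw

Derivation:
Hunk 1: at line 2 remove [gbjw,aybo] add [ika,ndpl] -> 11 lines: sqw zmbcx ika ndpl seclq yiy iua tdfuu cuc eea qpd
Hunk 2: at line 7 remove [tdfuu,cuc,eea] add [acrv,zgt,wrkys] -> 11 lines: sqw zmbcx ika ndpl seclq yiy iua acrv zgt wrkys qpd
Hunk 3: at line 1 remove [ika,ndpl,seclq] add [bavxq] -> 9 lines: sqw zmbcx bavxq yiy iua acrv zgt wrkys qpd
Hunk 4: at line 2 remove [bavxq,yiy] add [olpza,tpzw] -> 9 lines: sqw zmbcx olpza tpzw iua acrv zgt wrkys qpd
Final line 1: sqw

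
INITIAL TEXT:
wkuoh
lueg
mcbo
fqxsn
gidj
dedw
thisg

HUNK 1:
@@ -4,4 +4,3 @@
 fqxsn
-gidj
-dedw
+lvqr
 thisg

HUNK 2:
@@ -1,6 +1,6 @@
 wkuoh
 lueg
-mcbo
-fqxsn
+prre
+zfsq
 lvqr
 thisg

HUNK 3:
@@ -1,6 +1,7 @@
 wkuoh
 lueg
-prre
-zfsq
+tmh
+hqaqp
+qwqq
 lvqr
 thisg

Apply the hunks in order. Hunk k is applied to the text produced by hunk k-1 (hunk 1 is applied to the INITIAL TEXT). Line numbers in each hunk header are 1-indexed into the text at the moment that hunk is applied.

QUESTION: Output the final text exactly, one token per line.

Hunk 1: at line 4 remove [gidj,dedw] add [lvqr] -> 6 lines: wkuoh lueg mcbo fqxsn lvqr thisg
Hunk 2: at line 1 remove [mcbo,fqxsn] add [prre,zfsq] -> 6 lines: wkuoh lueg prre zfsq lvqr thisg
Hunk 3: at line 1 remove [prre,zfsq] add [tmh,hqaqp,qwqq] -> 7 lines: wkuoh lueg tmh hqaqp qwqq lvqr thisg

Answer: wkuoh
lueg
tmh
hqaqp
qwqq
lvqr
thisg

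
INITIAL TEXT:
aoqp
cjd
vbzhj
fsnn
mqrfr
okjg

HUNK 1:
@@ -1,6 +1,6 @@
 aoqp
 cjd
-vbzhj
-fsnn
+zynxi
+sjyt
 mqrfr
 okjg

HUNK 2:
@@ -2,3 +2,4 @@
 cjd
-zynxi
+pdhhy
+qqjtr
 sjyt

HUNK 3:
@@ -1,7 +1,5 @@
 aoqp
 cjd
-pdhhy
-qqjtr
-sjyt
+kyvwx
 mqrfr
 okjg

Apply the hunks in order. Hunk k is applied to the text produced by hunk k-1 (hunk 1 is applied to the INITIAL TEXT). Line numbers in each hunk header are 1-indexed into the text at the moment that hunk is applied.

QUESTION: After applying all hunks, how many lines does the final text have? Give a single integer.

Hunk 1: at line 1 remove [vbzhj,fsnn] add [zynxi,sjyt] -> 6 lines: aoqp cjd zynxi sjyt mqrfr okjg
Hunk 2: at line 2 remove [zynxi] add [pdhhy,qqjtr] -> 7 lines: aoqp cjd pdhhy qqjtr sjyt mqrfr okjg
Hunk 3: at line 1 remove [pdhhy,qqjtr,sjyt] add [kyvwx] -> 5 lines: aoqp cjd kyvwx mqrfr okjg
Final line count: 5

Answer: 5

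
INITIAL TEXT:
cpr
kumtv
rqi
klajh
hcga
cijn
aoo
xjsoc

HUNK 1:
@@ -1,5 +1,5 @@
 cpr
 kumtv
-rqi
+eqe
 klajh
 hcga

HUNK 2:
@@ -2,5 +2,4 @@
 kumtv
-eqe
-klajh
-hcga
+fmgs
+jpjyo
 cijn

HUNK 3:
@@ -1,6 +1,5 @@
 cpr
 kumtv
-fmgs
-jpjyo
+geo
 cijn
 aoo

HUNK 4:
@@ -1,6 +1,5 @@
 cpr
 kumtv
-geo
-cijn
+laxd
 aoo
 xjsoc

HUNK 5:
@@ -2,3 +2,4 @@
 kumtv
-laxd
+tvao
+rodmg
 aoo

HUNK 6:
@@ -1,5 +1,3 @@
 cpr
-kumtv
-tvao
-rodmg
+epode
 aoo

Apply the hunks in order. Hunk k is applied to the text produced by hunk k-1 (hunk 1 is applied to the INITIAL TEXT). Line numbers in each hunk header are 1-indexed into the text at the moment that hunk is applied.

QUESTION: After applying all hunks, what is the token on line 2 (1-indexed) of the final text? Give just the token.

Hunk 1: at line 1 remove [rqi] add [eqe] -> 8 lines: cpr kumtv eqe klajh hcga cijn aoo xjsoc
Hunk 2: at line 2 remove [eqe,klajh,hcga] add [fmgs,jpjyo] -> 7 lines: cpr kumtv fmgs jpjyo cijn aoo xjsoc
Hunk 3: at line 1 remove [fmgs,jpjyo] add [geo] -> 6 lines: cpr kumtv geo cijn aoo xjsoc
Hunk 4: at line 1 remove [geo,cijn] add [laxd] -> 5 lines: cpr kumtv laxd aoo xjsoc
Hunk 5: at line 2 remove [laxd] add [tvao,rodmg] -> 6 lines: cpr kumtv tvao rodmg aoo xjsoc
Hunk 6: at line 1 remove [kumtv,tvao,rodmg] add [epode] -> 4 lines: cpr epode aoo xjsoc
Final line 2: epode

Answer: epode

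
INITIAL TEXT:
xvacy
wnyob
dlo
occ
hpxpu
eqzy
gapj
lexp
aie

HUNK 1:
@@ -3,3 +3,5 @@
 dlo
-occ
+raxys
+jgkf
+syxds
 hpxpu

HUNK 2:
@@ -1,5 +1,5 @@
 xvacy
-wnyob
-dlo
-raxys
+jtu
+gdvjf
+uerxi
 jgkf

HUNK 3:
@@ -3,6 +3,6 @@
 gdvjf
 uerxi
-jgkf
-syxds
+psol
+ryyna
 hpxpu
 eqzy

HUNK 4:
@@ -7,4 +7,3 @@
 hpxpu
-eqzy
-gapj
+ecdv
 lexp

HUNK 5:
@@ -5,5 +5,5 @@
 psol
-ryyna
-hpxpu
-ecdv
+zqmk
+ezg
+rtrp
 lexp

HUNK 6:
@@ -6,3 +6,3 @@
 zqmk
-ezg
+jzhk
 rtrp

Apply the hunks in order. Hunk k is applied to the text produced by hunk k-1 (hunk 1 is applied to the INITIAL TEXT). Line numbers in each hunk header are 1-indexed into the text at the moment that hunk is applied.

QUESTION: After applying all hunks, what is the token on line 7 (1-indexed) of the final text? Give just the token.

Hunk 1: at line 3 remove [occ] add [raxys,jgkf,syxds] -> 11 lines: xvacy wnyob dlo raxys jgkf syxds hpxpu eqzy gapj lexp aie
Hunk 2: at line 1 remove [wnyob,dlo,raxys] add [jtu,gdvjf,uerxi] -> 11 lines: xvacy jtu gdvjf uerxi jgkf syxds hpxpu eqzy gapj lexp aie
Hunk 3: at line 3 remove [jgkf,syxds] add [psol,ryyna] -> 11 lines: xvacy jtu gdvjf uerxi psol ryyna hpxpu eqzy gapj lexp aie
Hunk 4: at line 7 remove [eqzy,gapj] add [ecdv] -> 10 lines: xvacy jtu gdvjf uerxi psol ryyna hpxpu ecdv lexp aie
Hunk 5: at line 5 remove [ryyna,hpxpu,ecdv] add [zqmk,ezg,rtrp] -> 10 lines: xvacy jtu gdvjf uerxi psol zqmk ezg rtrp lexp aie
Hunk 6: at line 6 remove [ezg] add [jzhk] -> 10 lines: xvacy jtu gdvjf uerxi psol zqmk jzhk rtrp lexp aie
Final line 7: jzhk

Answer: jzhk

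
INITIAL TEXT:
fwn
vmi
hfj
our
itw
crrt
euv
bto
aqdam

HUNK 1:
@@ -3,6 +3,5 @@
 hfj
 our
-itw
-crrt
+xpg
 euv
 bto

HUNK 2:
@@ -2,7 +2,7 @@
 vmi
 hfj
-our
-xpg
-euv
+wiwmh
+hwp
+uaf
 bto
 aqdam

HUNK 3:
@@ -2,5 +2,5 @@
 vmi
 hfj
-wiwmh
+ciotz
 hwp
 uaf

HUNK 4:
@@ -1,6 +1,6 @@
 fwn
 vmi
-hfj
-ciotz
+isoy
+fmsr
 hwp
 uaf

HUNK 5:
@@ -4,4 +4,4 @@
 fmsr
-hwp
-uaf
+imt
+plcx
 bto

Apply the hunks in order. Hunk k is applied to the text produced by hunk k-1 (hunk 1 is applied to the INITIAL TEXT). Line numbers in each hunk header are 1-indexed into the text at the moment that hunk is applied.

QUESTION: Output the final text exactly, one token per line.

Answer: fwn
vmi
isoy
fmsr
imt
plcx
bto
aqdam

Derivation:
Hunk 1: at line 3 remove [itw,crrt] add [xpg] -> 8 lines: fwn vmi hfj our xpg euv bto aqdam
Hunk 2: at line 2 remove [our,xpg,euv] add [wiwmh,hwp,uaf] -> 8 lines: fwn vmi hfj wiwmh hwp uaf bto aqdam
Hunk 3: at line 2 remove [wiwmh] add [ciotz] -> 8 lines: fwn vmi hfj ciotz hwp uaf bto aqdam
Hunk 4: at line 1 remove [hfj,ciotz] add [isoy,fmsr] -> 8 lines: fwn vmi isoy fmsr hwp uaf bto aqdam
Hunk 5: at line 4 remove [hwp,uaf] add [imt,plcx] -> 8 lines: fwn vmi isoy fmsr imt plcx bto aqdam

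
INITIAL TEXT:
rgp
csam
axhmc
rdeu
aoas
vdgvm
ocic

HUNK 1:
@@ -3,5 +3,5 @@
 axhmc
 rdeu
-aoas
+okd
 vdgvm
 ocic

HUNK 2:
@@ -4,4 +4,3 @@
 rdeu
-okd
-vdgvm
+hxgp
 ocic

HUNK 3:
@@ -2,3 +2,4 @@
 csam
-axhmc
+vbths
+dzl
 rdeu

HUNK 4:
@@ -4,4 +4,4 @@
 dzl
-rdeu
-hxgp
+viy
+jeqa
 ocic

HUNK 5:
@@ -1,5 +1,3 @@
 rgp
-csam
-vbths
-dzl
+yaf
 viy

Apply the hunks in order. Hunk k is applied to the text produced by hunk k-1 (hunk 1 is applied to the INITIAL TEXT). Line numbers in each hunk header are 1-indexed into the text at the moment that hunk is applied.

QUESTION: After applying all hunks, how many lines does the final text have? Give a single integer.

Answer: 5

Derivation:
Hunk 1: at line 3 remove [aoas] add [okd] -> 7 lines: rgp csam axhmc rdeu okd vdgvm ocic
Hunk 2: at line 4 remove [okd,vdgvm] add [hxgp] -> 6 lines: rgp csam axhmc rdeu hxgp ocic
Hunk 3: at line 2 remove [axhmc] add [vbths,dzl] -> 7 lines: rgp csam vbths dzl rdeu hxgp ocic
Hunk 4: at line 4 remove [rdeu,hxgp] add [viy,jeqa] -> 7 lines: rgp csam vbths dzl viy jeqa ocic
Hunk 5: at line 1 remove [csam,vbths,dzl] add [yaf] -> 5 lines: rgp yaf viy jeqa ocic
Final line count: 5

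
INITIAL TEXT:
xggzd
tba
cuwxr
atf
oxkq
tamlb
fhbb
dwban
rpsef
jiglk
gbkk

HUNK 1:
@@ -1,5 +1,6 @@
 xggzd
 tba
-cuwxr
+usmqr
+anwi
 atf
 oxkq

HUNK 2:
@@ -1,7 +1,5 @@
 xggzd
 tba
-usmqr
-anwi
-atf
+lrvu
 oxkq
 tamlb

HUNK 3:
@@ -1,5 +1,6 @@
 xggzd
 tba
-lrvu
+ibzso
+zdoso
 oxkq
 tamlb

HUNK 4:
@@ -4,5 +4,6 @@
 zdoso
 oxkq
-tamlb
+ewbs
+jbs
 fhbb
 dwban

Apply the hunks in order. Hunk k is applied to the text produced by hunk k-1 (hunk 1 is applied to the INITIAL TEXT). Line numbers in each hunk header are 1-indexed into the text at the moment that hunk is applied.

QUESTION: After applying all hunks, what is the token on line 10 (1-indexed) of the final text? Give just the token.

Answer: rpsef

Derivation:
Hunk 1: at line 1 remove [cuwxr] add [usmqr,anwi] -> 12 lines: xggzd tba usmqr anwi atf oxkq tamlb fhbb dwban rpsef jiglk gbkk
Hunk 2: at line 1 remove [usmqr,anwi,atf] add [lrvu] -> 10 lines: xggzd tba lrvu oxkq tamlb fhbb dwban rpsef jiglk gbkk
Hunk 3: at line 1 remove [lrvu] add [ibzso,zdoso] -> 11 lines: xggzd tba ibzso zdoso oxkq tamlb fhbb dwban rpsef jiglk gbkk
Hunk 4: at line 4 remove [tamlb] add [ewbs,jbs] -> 12 lines: xggzd tba ibzso zdoso oxkq ewbs jbs fhbb dwban rpsef jiglk gbkk
Final line 10: rpsef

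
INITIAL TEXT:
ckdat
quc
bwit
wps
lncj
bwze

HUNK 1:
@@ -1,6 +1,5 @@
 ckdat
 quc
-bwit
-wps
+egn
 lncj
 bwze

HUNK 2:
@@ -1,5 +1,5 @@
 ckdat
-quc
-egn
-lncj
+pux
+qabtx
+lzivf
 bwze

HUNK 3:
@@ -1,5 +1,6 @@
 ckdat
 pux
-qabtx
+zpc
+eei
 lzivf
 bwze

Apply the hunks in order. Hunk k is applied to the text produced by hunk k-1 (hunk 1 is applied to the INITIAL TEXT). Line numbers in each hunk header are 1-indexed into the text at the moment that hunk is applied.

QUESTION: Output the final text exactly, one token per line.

Answer: ckdat
pux
zpc
eei
lzivf
bwze

Derivation:
Hunk 1: at line 1 remove [bwit,wps] add [egn] -> 5 lines: ckdat quc egn lncj bwze
Hunk 2: at line 1 remove [quc,egn,lncj] add [pux,qabtx,lzivf] -> 5 lines: ckdat pux qabtx lzivf bwze
Hunk 3: at line 1 remove [qabtx] add [zpc,eei] -> 6 lines: ckdat pux zpc eei lzivf bwze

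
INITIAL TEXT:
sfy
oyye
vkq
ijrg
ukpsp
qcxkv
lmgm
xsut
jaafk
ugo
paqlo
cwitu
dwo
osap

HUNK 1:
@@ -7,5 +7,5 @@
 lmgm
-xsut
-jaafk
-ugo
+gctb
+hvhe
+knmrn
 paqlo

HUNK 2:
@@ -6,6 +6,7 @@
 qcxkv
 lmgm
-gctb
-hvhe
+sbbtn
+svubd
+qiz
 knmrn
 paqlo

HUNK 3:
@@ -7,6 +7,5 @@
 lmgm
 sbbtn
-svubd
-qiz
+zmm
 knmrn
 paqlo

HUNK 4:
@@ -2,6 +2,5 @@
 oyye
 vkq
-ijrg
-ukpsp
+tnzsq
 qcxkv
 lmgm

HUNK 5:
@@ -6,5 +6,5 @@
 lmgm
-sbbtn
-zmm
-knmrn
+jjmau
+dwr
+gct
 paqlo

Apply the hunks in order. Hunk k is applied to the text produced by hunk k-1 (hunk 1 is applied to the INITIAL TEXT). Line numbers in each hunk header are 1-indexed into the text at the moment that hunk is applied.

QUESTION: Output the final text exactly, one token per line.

Answer: sfy
oyye
vkq
tnzsq
qcxkv
lmgm
jjmau
dwr
gct
paqlo
cwitu
dwo
osap

Derivation:
Hunk 1: at line 7 remove [xsut,jaafk,ugo] add [gctb,hvhe,knmrn] -> 14 lines: sfy oyye vkq ijrg ukpsp qcxkv lmgm gctb hvhe knmrn paqlo cwitu dwo osap
Hunk 2: at line 6 remove [gctb,hvhe] add [sbbtn,svubd,qiz] -> 15 lines: sfy oyye vkq ijrg ukpsp qcxkv lmgm sbbtn svubd qiz knmrn paqlo cwitu dwo osap
Hunk 3: at line 7 remove [svubd,qiz] add [zmm] -> 14 lines: sfy oyye vkq ijrg ukpsp qcxkv lmgm sbbtn zmm knmrn paqlo cwitu dwo osap
Hunk 4: at line 2 remove [ijrg,ukpsp] add [tnzsq] -> 13 lines: sfy oyye vkq tnzsq qcxkv lmgm sbbtn zmm knmrn paqlo cwitu dwo osap
Hunk 5: at line 6 remove [sbbtn,zmm,knmrn] add [jjmau,dwr,gct] -> 13 lines: sfy oyye vkq tnzsq qcxkv lmgm jjmau dwr gct paqlo cwitu dwo osap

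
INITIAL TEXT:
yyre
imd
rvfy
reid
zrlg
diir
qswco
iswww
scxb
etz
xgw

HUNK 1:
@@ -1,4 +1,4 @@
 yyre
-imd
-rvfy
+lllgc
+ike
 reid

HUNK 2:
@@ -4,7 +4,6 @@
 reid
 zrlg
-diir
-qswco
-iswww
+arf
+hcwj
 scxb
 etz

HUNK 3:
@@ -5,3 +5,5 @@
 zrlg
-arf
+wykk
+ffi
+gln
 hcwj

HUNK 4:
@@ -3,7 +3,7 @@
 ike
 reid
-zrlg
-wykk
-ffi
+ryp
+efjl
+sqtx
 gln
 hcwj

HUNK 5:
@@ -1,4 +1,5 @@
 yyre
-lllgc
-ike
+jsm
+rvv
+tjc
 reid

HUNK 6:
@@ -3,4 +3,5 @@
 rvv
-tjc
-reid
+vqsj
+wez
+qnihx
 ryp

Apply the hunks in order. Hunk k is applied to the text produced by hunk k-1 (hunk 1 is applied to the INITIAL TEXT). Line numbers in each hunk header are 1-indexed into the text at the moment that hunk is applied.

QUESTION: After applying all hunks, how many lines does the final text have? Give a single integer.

Hunk 1: at line 1 remove [imd,rvfy] add [lllgc,ike] -> 11 lines: yyre lllgc ike reid zrlg diir qswco iswww scxb etz xgw
Hunk 2: at line 4 remove [diir,qswco,iswww] add [arf,hcwj] -> 10 lines: yyre lllgc ike reid zrlg arf hcwj scxb etz xgw
Hunk 3: at line 5 remove [arf] add [wykk,ffi,gln] -> 12 lines: yyre lllgc ike reid zrlg wykk ffi gln hcwj scxb etz xgw
Hunk 4: at line 3 remove [zrlg,wykk,ffi] add [ryp,efjl,sqtx] -> 12 lines: yyre lllgc ike reid ryp efjl sqtx gln hcwj scxb etz xgw
Hunk 5: at line 1 remove [lllgc,ike] add [jsm,rvv,tjc] -> 13 lines: yyre jsm rvv tjc reid ryp efjl sqtx gln hcwj scxb etz xgw
Hunk 6: at line 3 remove [tjc,reid] add [vqsj,wez,qnihx] -> 14 lines: yyre jsm rvv vqsj wez qnihx ryp efjl sqtx gln hcwj scxb etz xgw
Final line count: 14

Answer: 14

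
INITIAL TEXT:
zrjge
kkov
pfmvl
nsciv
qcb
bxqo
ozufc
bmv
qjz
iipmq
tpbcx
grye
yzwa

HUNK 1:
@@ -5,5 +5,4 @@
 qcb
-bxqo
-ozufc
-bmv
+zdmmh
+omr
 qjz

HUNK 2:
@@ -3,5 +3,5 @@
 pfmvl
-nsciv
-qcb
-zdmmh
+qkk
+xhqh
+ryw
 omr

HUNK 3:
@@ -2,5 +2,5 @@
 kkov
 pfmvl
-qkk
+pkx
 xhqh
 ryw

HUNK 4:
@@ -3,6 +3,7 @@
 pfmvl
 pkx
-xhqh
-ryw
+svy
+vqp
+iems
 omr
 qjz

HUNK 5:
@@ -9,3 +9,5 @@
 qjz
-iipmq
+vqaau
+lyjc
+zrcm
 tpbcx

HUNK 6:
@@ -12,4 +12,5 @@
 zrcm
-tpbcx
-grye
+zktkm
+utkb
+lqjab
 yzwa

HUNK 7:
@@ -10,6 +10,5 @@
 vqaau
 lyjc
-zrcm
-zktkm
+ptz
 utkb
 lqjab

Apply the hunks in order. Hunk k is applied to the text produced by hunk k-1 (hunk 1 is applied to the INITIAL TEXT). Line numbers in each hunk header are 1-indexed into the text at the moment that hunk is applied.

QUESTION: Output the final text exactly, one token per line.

Answer: zrjge
kkov
pfmvl
pkx
svy
vqp
iems
omr
qjz
vqaau
lyjc
ptz
utkb
lqjab
yzwa

Derivation:
Hunk 1: at line 5 remove [bxqo,ozufc,bmv] add [zdmmh,omr] -> 12 lines: zrjge kkov pfmvl nsciv qcb zdmmh omr qjz iipmq tpbcx grye yzwa
Hunk 2: at line 3 remove [nsciv,qcb,zdmmh] add [qkk,xhqh,ryw] -> 12 lines: zrjge kkov pfmvl qkk xhqh ryw omr qjz iipmq tpbcx grye yzwa
Hunk 3: at line 2 remove [qkk] add [pkx] -> 12 lines: zrjge kkov pfmvl pkx xhqh ryw omr qjz iipmq tpbcx grye yzwa
Hunk 4: at line 3 remove [xhqh,ryw] add [svy,vqp,iems] -> 13 lines: zrjge kkov pfmvl pkx svy vqp iems omr qjz iipmq tpbcx grye yzwa
Hunk 5: at line 9 remove [iipmq] add [vqaau,lyjc,zrcm] -> 15 lines: zrjge kkov pfmvl pkx svy vqp iems omr qjz vqaau lyjc zrcm tpbcx grye yzwa
Hunk 6: at line 12 remove [tpbcx,grye] add [zktkm,utkb,lqjab] -> 16 lines: zrjge kkov pfmvl pkx svy vqp iems omr qjz vqaau lyjc zrcm zktkm utkb lqjab yzwa
Hunk 7: at line 10 remove [zrcm,zktkm] add [ptz] -> 15 lines: zrjge kkov pfmvl pkx svy vqp iems omr qjz vqaau lyjc ptz utkb lqjab yzwa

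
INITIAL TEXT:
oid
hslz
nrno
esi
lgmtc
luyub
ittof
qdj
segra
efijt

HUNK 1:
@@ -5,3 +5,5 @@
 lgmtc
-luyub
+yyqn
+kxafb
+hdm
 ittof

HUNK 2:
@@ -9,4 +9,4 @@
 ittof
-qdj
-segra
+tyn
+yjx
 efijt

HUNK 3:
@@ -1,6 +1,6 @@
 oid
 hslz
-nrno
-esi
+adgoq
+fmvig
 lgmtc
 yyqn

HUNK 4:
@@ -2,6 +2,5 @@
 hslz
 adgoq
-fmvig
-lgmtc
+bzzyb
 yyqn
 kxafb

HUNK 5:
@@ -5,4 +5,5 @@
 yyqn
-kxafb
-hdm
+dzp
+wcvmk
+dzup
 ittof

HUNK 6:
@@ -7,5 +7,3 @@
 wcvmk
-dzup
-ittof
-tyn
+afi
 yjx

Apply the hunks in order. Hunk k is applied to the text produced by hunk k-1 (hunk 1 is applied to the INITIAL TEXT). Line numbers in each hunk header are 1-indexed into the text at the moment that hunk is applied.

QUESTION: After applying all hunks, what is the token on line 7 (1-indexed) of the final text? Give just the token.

Answer: wcvmk

Derivation:
Hunk 1: at line 5 remove [luyub] add [yyqn,kxafb,hdm] -> 12 lines: oid hslz nrno esi lgmtc yyqn kxafb hdm ittof qdj segra efijt
Hunk 2: at line 9 remove [qdj,segra] add [tyn,yjx] -> 12 lines: oid hslz nrno esi lgmtc yyqn kxafb hdm ittof tyn yjx efijt
Hunk 3: at line 1 remove [nrno,esi] add [adgoq,fmvig] -> 12 lines: oid hslz adgoq fmvig lgmtc yyqn kxafb hdm ittof tyn yjx efijt
Hunk 4: at line 2 remove [fmvig,lgmtc] add [bzzyb] -> 11 lines: oid hslz adgoq bzzyb yyqn kxafb hdm ittof tyn yjx efijt
Hunk 5: at line 5 remove [kxafb,hdm] add [dzp,wcvmk,dzup] -> 12 lines: oid hslz adgoq bzzyb yyqn dzp wcvmk dzup ittof tyn yjx efijt
Hunk 6: at line 7 remove [dzup,ittof,tyn] add [afi] -> 10 lines: oid hslz adgoq bzzyb yyqn dzp wcvmk afi yjx efijt
Final line 7: wcvmk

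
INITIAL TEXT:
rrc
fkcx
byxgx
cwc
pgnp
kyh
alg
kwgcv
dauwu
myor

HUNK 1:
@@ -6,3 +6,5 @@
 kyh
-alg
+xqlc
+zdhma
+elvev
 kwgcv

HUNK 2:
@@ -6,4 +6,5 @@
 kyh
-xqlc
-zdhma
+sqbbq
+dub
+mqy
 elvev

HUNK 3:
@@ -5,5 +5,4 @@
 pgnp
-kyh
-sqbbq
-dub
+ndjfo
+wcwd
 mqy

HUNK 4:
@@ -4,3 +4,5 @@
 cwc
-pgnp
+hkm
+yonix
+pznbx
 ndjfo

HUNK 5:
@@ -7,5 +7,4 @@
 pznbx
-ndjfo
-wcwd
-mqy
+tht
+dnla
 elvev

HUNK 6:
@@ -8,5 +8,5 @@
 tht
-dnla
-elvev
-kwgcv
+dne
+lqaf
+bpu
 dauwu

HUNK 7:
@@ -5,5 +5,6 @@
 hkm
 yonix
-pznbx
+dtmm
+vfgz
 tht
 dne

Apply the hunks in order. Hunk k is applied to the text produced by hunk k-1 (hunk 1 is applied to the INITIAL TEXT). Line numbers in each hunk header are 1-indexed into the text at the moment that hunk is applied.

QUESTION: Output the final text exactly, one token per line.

Hunk 1: at line 6 remove [alg] add [xqlc,zdhma,elvev] -> 12 lines: rrc fkcx byxgx cwc pgnp kyh xqlc zdhma elvev kwgcv dauwu myor
Hunk 2: at line 6 remove [xqlc,zdhma] add [sqbbq,dub,mqy] -> 13 lines: rrc fkcx byxgx cwc pgnp kyh sqbbq dub mqy elvev kwgcv dauwu myor
Hunk 3: at line 5 remove [kyh,sqbbq,dub] add [ndjfo,wcwd] -> 12 lines: rrc fkcx byxgx cwc pgnp ndjfo wcwd mqy elvev kwgcv dauwu myor
Hunk 4: at line 4 remove [pgnp] add [hkm,yonix,pznbx] -> 14 lines: rrc fkcx byxgx cwc hkm yonix pznbx ndjfo wcwd mqy elvev kwgcv dauwu myor
Hunk 5: at line 7 remove [ndjfo,wcwd,mqy] add [tht,dnla] -> 13 lines: rrc fkcx byxgx cwc hkm yonix pznbx tht dnla elvev kwgcv dauwu myor
Hunk 6: at line 8 remove [dnla,elvev,kwgcv] add [dne,lqaf,bpu] -> 13 lines: rrc fkcx byxgx cwc hkm yonix pznbx tht dne lqaf bpu dauwu myor
Hunk 7: at line 5 remove [pznbx] add [dtmm,vfgz] -> 14 lines: rrc fkcx byxgx cwc hkm yonix dtmm vfgz tht dne lqaf bpu dauwu myor

Answer: rrc
fkcx
byxgx
cwc
hkm
yonix
dtmm
vfgz
tht
dne
lqaf
bpu
dauwu
myor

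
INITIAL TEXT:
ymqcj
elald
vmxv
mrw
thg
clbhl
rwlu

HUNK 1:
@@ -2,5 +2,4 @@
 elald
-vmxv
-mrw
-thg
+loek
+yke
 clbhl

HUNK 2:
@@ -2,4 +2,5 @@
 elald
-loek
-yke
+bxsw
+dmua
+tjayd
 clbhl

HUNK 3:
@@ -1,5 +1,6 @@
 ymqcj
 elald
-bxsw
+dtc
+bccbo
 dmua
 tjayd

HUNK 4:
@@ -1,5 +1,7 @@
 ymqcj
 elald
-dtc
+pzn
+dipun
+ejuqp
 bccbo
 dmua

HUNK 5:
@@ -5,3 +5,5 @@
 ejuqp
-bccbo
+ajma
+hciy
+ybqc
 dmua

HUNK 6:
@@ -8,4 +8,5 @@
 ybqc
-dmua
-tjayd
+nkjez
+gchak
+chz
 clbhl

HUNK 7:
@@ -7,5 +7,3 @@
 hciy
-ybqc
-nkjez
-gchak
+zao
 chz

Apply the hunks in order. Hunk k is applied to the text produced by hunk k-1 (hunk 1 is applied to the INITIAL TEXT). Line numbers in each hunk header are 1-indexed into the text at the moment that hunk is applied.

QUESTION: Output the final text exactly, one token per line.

Answer: ymqcj
elald
pzn
dipun
ejuqp
ajma
hciy
zao
chz
clbhl
rwlu

Derivation:
Hunk 1: at line 2 remove [vmxv,mrw,thg] add [loek,yke] -> 6 lines: ymqcj elald loek yke clbhl rwlu
Hunk 2: at line 2 remove [loek,yke] add [bxsw,dmua,tjayd] -> 7 lines: ymqcj elald bxsw dmua tjayd clbhl rwlu
Hunk 3: at line 1 remove [bxsw] add [dtc,bccbo] -> 8 lines: ymqcj elald dtc bccbo dmua tjayd clbhl rwlu
Hunk 4: at line 1 remove [dtc] add [pzn,dipun,ejuqp] -> 10 lines: ymqcj elald pzn dipun ejuqp bccbo dmua tjayd clbhl rwlu
Hunk 5: at line 5 remove [bccbo] add [ajma,hciy,ybqc] -> 12 lines: ymqcj elald pzn dipun ejuqp ajma hciy ybqc dmua tjayd clbhl rwlu
Hunk 6: at line 8 remove [dmua,tjayd] add [nkjez,gchak,chz] -> 13 lines: ymqcj elald pzn dipun ejuqp ajma hciy ybqc nkjez gchak chz clbhl rwlu
Hunk 7: at line 7 remove [ybqc,nkjez,gchak] add [zao] -> 11 lines: ymqcj elald pzn dipun ejuqp ajma hciy zao chz clbhl rwlu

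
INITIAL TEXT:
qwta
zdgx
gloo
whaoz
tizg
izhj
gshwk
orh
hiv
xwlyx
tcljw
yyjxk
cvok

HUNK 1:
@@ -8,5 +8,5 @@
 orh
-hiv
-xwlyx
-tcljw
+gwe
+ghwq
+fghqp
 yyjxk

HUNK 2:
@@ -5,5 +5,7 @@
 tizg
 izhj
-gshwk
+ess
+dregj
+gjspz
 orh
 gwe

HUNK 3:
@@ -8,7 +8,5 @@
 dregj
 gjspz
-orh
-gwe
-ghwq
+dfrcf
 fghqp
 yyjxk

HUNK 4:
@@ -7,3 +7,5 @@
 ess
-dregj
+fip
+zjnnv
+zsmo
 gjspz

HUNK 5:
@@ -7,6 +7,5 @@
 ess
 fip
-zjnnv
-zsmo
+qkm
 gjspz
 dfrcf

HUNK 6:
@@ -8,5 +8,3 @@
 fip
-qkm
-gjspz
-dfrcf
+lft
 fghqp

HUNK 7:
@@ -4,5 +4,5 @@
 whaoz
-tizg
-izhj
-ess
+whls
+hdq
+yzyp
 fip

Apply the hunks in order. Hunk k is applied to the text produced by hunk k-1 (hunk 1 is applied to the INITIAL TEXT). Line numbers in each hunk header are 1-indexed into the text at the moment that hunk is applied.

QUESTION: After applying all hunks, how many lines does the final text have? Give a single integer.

Answer: 12

Derivation:
Hunk 1: at line 8 remove [hiv,xwlyx,tcljw] add [gwe,ghwq,fghqp] -> 13 lines: qwta zdgx gloo whaoz tizg izhj gshwk orh gwe ghwq fghqp yyjxk cvok
Hunk 2: at line 5 remove [gshwk] add [ess,dregj,gjspz] -> 15 lines: qwta zdgx gloo whaoz tizg izhj ess dregj gjspz orh gwe ghwq fghqp yyjxk cvok
Hunk 3: at line 8 remove [orh,gwe,ghwq] add [dfrcf] -> 13 lines: qwta zdgx gloo whaoz tizg izhj ess dregj gjspz dfrcf fghqp yyjxk cvok
Hunk 4: at line 7 remove [dregj] add [fip,zjnnv,zsmo] -> 15 lines: qwta zdgx gloo whaoz tizg izhj ess fip zjnnv zsmo gjspz dfrcf fghqp yyjxk cvok
Hunk 5: at line 7 remove [zjnnv,zsmo] add [qkm] -> 14 lines: qwta zdgx gloo whaoz tizg izhj ess fip qkm gjspz dfrcf fghqp yyjxk cvok
Hunk 6: at line 8 remove [qkm,gjspz,dfrcf] add [lft] -> 12 lines: qwta zdgx gloo whaoz tizg izhj ess fip lft fghqp yyjxk cvok
Hunk 7: at line 4 remove [tizg,izhj,ess] add [whls,hdq,yzyp] -> 12 lines: qwta zdgx gloo whaoz whls hdq yzyp fip lft fghqp yyjxk cvok
Final line count: 12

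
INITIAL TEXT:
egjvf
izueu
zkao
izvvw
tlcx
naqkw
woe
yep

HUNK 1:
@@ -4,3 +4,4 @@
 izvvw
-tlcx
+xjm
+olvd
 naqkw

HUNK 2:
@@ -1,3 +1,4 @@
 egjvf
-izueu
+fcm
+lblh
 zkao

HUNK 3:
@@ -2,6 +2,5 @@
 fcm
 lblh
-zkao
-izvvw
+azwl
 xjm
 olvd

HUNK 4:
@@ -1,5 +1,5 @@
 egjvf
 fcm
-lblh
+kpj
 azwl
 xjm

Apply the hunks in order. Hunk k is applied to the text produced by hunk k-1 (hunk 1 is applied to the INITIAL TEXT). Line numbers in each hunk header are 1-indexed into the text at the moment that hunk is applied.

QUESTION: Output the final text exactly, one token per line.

Answer: egjvf
fcm
kpj
azwl
xjm
olvd
naqkw
woe
yep

Derivation:
Hunk 1: at line 4 remove [tlcx] add [xjm,olvd] -> 9 lines: egjvf izueu zkao izvvw xjm olvd naqkw woe yep
Hunk 2: at line 1 remove [izueu] add [fcm,lblh] -> 10 lines: egjvf fcm lblh zkao izvvw xjm olvd naqkw woe yep
Hunk 3: at line 2 remove [zkao,izvvw] add [azwl] -> 9 lines: egjvf fcm lblh azwl xjm olvd naqkw woe yep
Hunk 4: at line 1 remove [lblh] add [kpj] -> 9 lines: egjvf fcm kpj azwl xjm olvd naqkw woe yep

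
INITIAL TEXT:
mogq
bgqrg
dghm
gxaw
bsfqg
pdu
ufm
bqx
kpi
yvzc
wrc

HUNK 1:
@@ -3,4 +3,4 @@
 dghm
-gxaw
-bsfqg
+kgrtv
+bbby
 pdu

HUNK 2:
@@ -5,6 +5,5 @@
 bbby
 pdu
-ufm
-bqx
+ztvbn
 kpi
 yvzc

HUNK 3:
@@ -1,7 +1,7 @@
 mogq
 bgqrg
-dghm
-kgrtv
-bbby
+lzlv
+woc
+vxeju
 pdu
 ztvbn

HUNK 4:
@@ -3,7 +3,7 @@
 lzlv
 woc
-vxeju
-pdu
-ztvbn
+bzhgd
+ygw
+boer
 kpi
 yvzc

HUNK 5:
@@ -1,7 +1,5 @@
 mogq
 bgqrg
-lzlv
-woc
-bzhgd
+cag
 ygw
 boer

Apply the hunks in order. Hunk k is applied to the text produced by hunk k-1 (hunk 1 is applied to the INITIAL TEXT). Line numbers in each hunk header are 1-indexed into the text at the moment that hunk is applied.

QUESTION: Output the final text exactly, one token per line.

Answer: mogq
bgqrg
cag
ygw
boer
kpi
yvzc
wrc

Derivation:
Hunk 1: at line 3 remove [gxaw,bsfqg] add [kgrtv,bbby] -> 11 lines: mogq bgqrg dghm kgrtv bbby pdu ufm bqx kpi yvzc wrc
Hunk 2: at line 5 remove [ufm,bqx] add [ztvbn] -> 10 lines: mogq bgqrg dghm kgrtv bbby pdu ztvbn kpi yvzc wrc
Hunk 3: at line 1 remove [dghm,kgrtv,bbby] add [lzlv,woc,vxeju] -> 10 lines: mogq bgqrg lzlv woc vxeju pdu ztvbn kpi yvzc wrc
Hunk 4: at line 3 remove [vxeju,pdu,ztvbn] add [bzhgd,ygw,boer] -> 10 lines: mogq bgqrg lzlv woc bzhgd ygw boer kpi yvzc wrc
Hunk 5: at line 1 remove [lzlv,woc,bzhgd] add [cag] -> 8 lines: mogq bgqrg cag ygw boer kpi yvzc wrc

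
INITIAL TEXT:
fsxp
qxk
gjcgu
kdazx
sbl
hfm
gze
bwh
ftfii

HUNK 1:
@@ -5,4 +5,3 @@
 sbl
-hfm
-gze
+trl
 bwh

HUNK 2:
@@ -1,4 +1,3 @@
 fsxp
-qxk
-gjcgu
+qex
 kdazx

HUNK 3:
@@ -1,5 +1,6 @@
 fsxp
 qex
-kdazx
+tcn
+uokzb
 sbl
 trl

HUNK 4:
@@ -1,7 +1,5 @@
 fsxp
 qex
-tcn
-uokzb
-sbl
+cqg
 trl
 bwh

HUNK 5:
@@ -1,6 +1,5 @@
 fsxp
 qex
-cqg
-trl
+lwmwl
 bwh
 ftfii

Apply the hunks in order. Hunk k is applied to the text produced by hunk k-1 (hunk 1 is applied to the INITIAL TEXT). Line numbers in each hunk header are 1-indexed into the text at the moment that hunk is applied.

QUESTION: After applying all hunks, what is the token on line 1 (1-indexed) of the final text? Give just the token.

Hunk 1: at line 5 remove [hfm,gze] add [trl] -> 8 lines: fsxp qxk gjcgu kdazx sbl trl bwh ftfii
Hunk 2: at line 1 remove [qxk,gjcgu] add [qex] -> 7 lines: fsxp qex kdazx sbl trl bwh ftfii
Hunk 3: at line 1 remove [kdazx] add [tcn,uokzb] -> 8 lines: fsxp qex tcn uokzb sbl trl bwh ftfii
Hunk 4: at line 1 remove [tcn,uokzb,sbl] add [cqg] -> 6 lines: fsxp qex cqg trl bwh ftfii
Hunk 5: at line 1 remove [cqg,trl] add [lwmwl] -> 5 lines: fsxp qex lwmwl bwh ftfii
Final line 1: fsxp

Answer: fsxp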